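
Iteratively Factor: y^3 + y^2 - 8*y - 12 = (y - 3)*(y^2 + 4*y + 4) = (y - 3)*(y + 2)*(y + 2)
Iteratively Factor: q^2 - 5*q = (q)*(q - 5)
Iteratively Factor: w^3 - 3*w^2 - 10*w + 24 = (w - 4)*(w^2 + w - 6) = (w - 4)*(w + 3)*(w - 2)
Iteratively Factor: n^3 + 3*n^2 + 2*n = (n + 2)*(n^2 + n) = n*(n + 2)*(n + 1)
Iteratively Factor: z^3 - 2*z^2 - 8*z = (z - 4)*(z^2 + 2*z) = z*(z - 4)*(z + 2)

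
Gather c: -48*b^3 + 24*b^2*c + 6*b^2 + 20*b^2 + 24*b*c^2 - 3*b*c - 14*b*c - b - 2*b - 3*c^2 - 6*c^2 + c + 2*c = -48*b^3 + 26*b^2 - 3*b + c^2*(24*b - 9) + c*(24*b^2 - 17*b + 3)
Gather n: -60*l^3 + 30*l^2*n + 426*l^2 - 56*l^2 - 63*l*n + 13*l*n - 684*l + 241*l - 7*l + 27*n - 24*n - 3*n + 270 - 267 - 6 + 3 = -60*l^3 + 370*l^2 - 450*l + n*(30*l^2 - 50*l)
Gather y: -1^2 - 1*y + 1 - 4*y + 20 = 20 - 5*y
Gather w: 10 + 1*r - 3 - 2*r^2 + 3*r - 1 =-2*r^2 + 4*r + 6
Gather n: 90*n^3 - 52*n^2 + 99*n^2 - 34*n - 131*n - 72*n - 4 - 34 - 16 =90*n^3 + 47*n^2 - 237*n - 54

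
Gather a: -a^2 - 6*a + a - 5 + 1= -a^2 - 5*a - 4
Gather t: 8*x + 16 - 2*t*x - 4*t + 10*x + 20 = t*(-2*x - 4) + 18*x + 36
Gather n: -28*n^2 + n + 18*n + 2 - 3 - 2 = -28*n^2 + 19*n - 3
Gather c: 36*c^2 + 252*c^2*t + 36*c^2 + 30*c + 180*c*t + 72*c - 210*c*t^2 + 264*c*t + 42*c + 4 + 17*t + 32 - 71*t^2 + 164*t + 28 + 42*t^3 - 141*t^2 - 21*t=c^2*(252*t + 72) + c*(-210*t^2 + 444*t + 144) + 42*t^3 - 212*t^2 + 160*t + 64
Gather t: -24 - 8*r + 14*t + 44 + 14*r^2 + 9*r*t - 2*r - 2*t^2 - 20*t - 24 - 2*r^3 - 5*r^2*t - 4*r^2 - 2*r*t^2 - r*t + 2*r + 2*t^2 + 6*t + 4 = -2*r^3 + 10*r^2 - 2*r*t^2 - 8*r + t*(-5*r^2 + 8*r)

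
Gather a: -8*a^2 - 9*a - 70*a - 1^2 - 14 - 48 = -8*a^2 - 79*a - 63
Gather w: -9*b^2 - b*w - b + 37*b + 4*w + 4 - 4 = -9*b^2 + 36*b + w*(4 - b)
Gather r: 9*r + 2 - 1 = 9*r + 1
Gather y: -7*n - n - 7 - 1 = -8*n - 8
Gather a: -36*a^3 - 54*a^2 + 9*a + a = -36*a^3 - 54*a^2 + 10*a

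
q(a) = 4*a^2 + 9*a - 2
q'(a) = 8*a + 9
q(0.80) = 7.76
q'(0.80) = 15.40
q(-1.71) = -5.69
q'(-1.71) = -4.68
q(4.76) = 131.47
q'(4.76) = 47.08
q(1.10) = 12.74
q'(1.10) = 17.80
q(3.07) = 63.33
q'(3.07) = 33.56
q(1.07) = 12.21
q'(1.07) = 17.56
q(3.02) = 61.66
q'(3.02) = 33.16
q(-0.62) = -6.04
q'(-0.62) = 4.04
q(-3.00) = 7.00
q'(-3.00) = -15.00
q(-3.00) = 7.00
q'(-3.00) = -15.00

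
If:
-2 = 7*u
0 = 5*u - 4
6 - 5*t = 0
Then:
No Solution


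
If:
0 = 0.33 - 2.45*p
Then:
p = 0.13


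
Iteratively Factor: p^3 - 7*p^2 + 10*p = (p)*(p^2 - 7*p + 10) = p*(p - 5)*(p - 2)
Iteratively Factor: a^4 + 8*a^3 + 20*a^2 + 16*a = (a + 4)*(a^3 + 4*a^2 + 4*a) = a*(a + 4)*(a^2 + 4*a + 4) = a*(a + 2)*(a + 4)*(a + 2)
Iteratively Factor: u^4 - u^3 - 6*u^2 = (u)*(u^3 - u^2 - 6*u) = u^2*(u^2 - u - 6) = u^2*(u - 3)*(u + 2)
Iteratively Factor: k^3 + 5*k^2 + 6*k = (k)*(k^2 + 5*k + 6) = k*(k + 2)*(k + 3)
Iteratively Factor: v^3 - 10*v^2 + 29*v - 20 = (v - 4)*(v^2 - 6*v + 5) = (v - 4)*(v - 1)*(v - 5)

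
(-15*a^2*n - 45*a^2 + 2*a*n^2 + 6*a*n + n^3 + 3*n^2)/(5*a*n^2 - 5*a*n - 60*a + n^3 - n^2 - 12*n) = (-3*a + n)/(n - 4)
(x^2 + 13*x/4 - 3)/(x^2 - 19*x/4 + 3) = (x + 4)/(x - 4)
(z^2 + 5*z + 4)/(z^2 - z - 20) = (z + 1)/(z - 5)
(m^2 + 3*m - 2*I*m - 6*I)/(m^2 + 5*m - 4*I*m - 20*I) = (m^2 + m*(3 - 2*I) - 6*I)/(m^2 + m*(5 - 4*I) - 20*I)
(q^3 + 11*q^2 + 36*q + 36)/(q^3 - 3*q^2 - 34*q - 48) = (q + 6)/(q - 8)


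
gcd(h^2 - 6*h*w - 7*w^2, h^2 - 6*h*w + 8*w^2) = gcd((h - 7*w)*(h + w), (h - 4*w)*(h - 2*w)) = 1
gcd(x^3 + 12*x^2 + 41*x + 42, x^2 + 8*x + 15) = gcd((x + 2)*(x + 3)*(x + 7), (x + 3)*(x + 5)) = x + 3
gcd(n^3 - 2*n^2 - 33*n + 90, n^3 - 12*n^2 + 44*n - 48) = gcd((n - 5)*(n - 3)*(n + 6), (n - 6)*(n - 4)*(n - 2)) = 1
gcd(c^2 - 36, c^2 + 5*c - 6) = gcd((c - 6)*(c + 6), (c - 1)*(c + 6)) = c + 6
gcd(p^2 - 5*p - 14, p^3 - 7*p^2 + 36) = p + 2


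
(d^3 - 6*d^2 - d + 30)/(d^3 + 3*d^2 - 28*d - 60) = (d - 3)/(d + 6)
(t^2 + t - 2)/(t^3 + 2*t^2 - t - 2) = 1/(t + 1)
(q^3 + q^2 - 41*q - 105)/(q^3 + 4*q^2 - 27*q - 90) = (q^2 - 2*q - 35)/(q^2 + q - 30)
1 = 1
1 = 1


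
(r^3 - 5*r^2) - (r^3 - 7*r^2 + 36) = 2*r^2 - 36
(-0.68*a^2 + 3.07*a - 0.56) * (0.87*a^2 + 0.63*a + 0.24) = -0.5916*a^4 + 2.2425*a^3 + 1.2837*a^2 + 0.384*a - 0.1344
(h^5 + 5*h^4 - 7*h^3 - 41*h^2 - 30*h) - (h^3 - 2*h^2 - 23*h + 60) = h^5 + 5*h^4 - 8*h^3 - 39*h^2 - 7*h - 60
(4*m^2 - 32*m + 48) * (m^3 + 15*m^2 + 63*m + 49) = 4*m^5 + 28*m^4 - 180*m^3 - 1100*m^2 + 1456*m + 2352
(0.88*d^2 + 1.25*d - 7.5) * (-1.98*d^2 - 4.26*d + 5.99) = -1.7424*d^4 - 6.2238*d^3 + 14.7962*d^2 + 39.4375*d - 44.925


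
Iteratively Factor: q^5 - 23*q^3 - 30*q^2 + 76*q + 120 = (q + 2)*(q^4 - 2*q^3 - 19*q^2 + 8*q + 60) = (q + 2)*(q + 3)*(q^3 - 5*q^2 - 4*q + 20) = (q + 2)^2*(q + 3)*(q^2 - 7*q + 10) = (q - 5)*(q + 2)^2*(q + 3)*(q - 2)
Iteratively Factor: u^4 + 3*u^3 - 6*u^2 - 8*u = (u - 2)*(u^3 + 5*u^2 + 4*u) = (u - 2)*(u + 1)*(u^2 + 4*u) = u*(u - 2)*(u + 1)*(u + 4)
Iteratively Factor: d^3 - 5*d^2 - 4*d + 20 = (d - 5)*(d^2 - 4) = (d - 5)*(d - 2)*(d + 2)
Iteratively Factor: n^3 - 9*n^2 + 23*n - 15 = (n - 3)*(n^2 - 6*n + 5) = (n - 5)*(n - 3)*(n - 1)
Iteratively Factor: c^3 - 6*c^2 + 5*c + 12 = (c - 3)*(c^2 - 3*c - 4) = (c - 4)*(c - 3)*(c + 1)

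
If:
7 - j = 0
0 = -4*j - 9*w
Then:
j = 7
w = -28/9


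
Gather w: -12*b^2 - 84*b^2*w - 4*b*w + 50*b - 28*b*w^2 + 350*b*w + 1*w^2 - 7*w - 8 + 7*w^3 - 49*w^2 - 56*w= -12*b^2 + 50*b + 7*w^3 + w^2*(-28*b - 48) + w*(-84*b^2 + 346*b - 63) - 8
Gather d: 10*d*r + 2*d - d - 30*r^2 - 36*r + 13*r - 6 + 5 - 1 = d*(10*r + 1) - 30*r^2 - 23*r - 2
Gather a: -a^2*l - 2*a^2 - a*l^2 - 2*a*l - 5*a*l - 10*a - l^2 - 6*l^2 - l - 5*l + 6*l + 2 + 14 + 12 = a^2*(-l - 2) + a*(-l^2 - 7*l - 10) - 7*l^2 + 28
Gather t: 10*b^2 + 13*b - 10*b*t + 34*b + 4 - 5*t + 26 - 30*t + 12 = 10*b^2 + 47*b + t*(-10*b - 35) + 42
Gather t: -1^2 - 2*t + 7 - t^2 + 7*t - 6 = -t^2 + 5*t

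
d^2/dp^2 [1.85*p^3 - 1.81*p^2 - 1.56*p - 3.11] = 11.1*p - 3.62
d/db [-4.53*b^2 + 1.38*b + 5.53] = 1.38 - 9.06*b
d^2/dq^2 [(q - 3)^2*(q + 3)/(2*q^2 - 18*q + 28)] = (31*q^3 - 171*q^2 + 237*q + 87)/(q^6 - 27*q^5 + 285*q^4 - 1485*q^3 + 3990*q^2 - 5292*q + 2744)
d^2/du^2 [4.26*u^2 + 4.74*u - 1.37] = 8.52000000000000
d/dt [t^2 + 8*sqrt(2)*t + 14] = 2*t + 8*sqrt(2)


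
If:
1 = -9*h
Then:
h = -1/9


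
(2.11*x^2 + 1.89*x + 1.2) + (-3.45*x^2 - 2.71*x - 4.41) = -1.34*x^2 - 0.82*x - 3.21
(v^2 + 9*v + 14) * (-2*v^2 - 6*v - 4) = -2*v^4 - 24*v^3 - 86*v^2 - 120*v - 56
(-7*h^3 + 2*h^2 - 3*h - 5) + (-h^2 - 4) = -7*h^3 + h^2 - 3*h - 9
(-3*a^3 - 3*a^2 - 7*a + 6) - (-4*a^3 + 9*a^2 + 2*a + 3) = a^3 - 12*a^2 - 9*a + 3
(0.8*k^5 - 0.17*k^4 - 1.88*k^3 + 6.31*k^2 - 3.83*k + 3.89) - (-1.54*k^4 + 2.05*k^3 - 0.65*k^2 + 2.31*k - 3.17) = 0.8*k^5 + 1.37*k^4 - 3.93*k^3 + 6.96*k^2 - 6.14*k + 7.06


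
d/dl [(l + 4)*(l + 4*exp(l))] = l + (l + 4)*(4*exp(l) + 1) + 4*exp(l)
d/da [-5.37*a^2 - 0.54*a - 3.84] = -10.74*a - 0.54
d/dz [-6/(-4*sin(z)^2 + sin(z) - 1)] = 6*(1 - 8*sin(z))*cos(z)/(4*sin(z)^2 - sin(z) + 1)^2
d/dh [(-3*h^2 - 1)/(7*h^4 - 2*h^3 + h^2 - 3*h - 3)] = (6*h*(-7*h^4 + 2*h^3 - h^2 + 3*h + 3) + (3*h^2 + 1)*(28*h^3 - 6*h^2 + 2*h - 3))/(-7*h^4 + 2*h^3 - h^2 + 3*h + 3)^2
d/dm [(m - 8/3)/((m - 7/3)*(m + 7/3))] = 9*(-9*m^2 + 48*m - 49)/(81*m^4 - 882*m^2 + 2401)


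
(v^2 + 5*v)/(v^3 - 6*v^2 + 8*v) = (v + 5)/(v^2 - 6*v + 8)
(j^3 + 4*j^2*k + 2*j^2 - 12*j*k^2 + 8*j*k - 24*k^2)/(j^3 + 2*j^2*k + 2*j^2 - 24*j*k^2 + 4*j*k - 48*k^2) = (j - 2*k)/(j - 4*k)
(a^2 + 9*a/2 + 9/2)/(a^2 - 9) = (a + 3/2)/(a - 3)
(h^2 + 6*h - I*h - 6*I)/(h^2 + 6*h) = (h - I)/h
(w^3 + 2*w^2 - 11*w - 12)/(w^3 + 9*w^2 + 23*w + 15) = (w^2 + w - 12)/(w^2 + 8*w + 15)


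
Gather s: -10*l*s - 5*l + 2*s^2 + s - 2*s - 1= -5*l + 2*s^2 + s*(-10*l - 1) - 1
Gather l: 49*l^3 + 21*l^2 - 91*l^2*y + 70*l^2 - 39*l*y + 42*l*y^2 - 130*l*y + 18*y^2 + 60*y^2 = 49*l^3 + l^2*(91 - 91*y) + l*(42*y^2 - 169*y) + 78*y^2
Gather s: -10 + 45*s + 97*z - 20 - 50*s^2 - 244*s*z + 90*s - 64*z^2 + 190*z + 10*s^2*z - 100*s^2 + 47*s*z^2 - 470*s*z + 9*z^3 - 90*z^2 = s^2*(10*z - 150) + s*(47*z^2 - 714*z + 135) + 9*z^3 - 154*z^2 + 287*z - 30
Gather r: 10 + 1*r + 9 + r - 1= 2*r + 18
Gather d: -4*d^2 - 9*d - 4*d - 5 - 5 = -4*d^2 - 13*d - 10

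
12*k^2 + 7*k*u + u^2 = (3*k + u)*(4*k + u)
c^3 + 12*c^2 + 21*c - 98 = (c - 2)*(c + 7)^2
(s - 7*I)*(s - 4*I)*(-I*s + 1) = -I*s^3 - 10*s^2 + 17*I*s - 28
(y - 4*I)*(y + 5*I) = y^2 + I*y + 20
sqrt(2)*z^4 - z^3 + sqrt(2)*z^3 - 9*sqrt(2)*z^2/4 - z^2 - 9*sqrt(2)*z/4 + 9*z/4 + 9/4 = (z - 3/2)*(z + 3/2)*(z - sqrt(2)/2)*(sqrt(2)*z + sqrt(2))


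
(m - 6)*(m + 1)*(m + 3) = m^3 - 2*m^2 - 21*m - 18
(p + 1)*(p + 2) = p^2 + 3*p + 2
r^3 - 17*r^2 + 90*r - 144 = (r - 8)*(r - 6)*(r - 3)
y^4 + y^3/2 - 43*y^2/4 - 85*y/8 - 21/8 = (y - 7/2)*(y + 1/2)^2*(y + 3)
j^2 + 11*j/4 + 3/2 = (j + 3/4)*(j + 2)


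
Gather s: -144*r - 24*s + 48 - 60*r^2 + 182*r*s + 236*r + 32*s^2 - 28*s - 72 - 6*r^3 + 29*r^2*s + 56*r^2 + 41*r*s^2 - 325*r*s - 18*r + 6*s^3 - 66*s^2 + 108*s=-6*r^3 - 4*r^2 + 74*r + 6*s^3 + s^2*(41*r - 34) + s*(29*r^2 - 143*r + 56) - 24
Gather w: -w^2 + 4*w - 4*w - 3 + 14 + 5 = 16 - w^2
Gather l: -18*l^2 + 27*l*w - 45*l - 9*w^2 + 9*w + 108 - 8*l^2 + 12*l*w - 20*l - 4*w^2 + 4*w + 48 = -26*l^2 + l*(39*w - 65) - 13*w^2 + 13*w + 156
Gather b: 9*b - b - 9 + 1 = 8*b - 8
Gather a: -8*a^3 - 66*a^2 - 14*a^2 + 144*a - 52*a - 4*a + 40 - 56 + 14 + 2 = -8*a^3 - 80*a^2 + 88*a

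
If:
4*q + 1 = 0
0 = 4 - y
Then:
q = -1/4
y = 4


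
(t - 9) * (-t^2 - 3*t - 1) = -t^3 + 6*t^2 + 26*t + 9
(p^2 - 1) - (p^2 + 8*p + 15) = -8*p - 16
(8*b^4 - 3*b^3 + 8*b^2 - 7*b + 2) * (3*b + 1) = 24*b^5 - b^4 + 21*b^3 - 13*b^2 - b + 2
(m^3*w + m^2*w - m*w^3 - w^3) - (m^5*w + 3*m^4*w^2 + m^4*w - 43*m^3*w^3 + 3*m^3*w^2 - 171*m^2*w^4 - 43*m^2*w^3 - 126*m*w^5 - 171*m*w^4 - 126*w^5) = -m^5*w - 3*m^4*w^2 - m^4*w + 43*m^3*w^3 - 3*m^3*w^2 + m^3*w + 171*m^2*w^4 + 43*m^2*w^3 + m^2*w + 126*m*w^5 + 171*m*w^4 - m*w^3 + 126*w^5 - w^3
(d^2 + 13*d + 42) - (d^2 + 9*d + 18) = 4*d + 24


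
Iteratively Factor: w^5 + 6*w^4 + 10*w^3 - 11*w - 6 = (w + 1)*(w^4 + 5*w^3 + 5*w^2 - 5*w - 6) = (w + 1)^2*(w^3 + 4*w^2 + w - 6) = (w - 1)*(w + 1)^2*(w^2 + 5*w + 6) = (w - 1)*(w + 1)^2*(w + 2)*(w + 3)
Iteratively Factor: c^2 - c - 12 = (c - 4)*(c + 3)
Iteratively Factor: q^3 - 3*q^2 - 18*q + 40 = (q + 4)*(q^2 - 7*q + 10) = (q - 2)*(q + 4)*(q - 5)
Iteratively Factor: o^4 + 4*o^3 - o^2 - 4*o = (o + 1)*(o^3 + 3*o^2 - 4*o) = o*(o + 1)*(o^2 + 3*o - 4) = o*(o + 1)*(o + 4)*(o - 1)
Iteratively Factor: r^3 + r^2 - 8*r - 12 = (r - 3)*(r^2 + 4*r + 4) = (r - 3)*(r + 2)*(r + 2)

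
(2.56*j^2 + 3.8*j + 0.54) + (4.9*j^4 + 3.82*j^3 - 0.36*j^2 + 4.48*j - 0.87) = 4.9*j^4 + 3.82*j^3 + 2.2*j^2 + 8.28*j - 0.33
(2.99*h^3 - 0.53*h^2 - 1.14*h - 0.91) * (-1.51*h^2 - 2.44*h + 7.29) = -4.5149*h^5 - 6.4953*h^4 + 24.8117*h^3 + 0.292*h^2 - 6.0902*h - 6.6339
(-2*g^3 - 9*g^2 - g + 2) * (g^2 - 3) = -2*g^5 - 9*g^4 + 5*g^3 + 29*g^2 + 3*g - 6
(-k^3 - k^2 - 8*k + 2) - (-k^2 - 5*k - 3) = -k^3 - 3*k + 5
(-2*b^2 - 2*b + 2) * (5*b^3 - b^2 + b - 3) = -10*b^5 - 8*b^4 + 10*b^3 + 2*b^2 + 8*b - 6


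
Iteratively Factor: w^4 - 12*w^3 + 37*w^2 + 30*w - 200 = (w + 2)*(w^3 - 14*w^2 + 65*w - 100) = (w - 5)*(w + 2)*(w^2 - 9*w + 20) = (w - 5)^2*(w + 2)*(w - 4)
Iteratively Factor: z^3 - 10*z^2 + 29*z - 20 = (z - 1)*(z^2 - 9*z + 20) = (z - 5)*(z - 1)*(z - 4)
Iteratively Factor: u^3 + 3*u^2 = (u)*(u^2 + 3*u) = u*(u + 3)*(u)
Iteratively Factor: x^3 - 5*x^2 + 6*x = (x - 3)*(x^2 - 2*x) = (x - 3)*(x - 2)*(x)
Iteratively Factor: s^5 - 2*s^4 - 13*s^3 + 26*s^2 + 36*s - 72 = (s - 2)*(s^4 - 13*s^2 + 36) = (s - 2)*(s + 3)*(s^3 - 3*s^2 - 4*s + 12) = (s - 2)^2*(s + 3)*(s^2 - s - 6) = (s - 2)^2*(s + 2)*(s + 3)*(s - 3)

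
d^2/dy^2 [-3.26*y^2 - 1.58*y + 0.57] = -6.52000000000000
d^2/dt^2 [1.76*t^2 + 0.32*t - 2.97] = 3.52000000000000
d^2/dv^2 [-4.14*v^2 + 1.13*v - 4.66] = -8.28000000000000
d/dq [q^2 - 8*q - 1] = 2*q - 8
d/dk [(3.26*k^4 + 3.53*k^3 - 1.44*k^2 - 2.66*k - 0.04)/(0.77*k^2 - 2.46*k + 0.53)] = (5.0204*k^5 - 21.3407*k^4 - 10.4564*k^3 + 11.2033*k^2 - 1.4648*k - 1.5082)/(0.5929*k^4 - 3.7884*k^3 + 6.8678*k^2 - 2.6076*k + 0.2809)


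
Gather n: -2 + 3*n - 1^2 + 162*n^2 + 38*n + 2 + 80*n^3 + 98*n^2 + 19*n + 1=80*n^3 + 260*n^2 + 60*n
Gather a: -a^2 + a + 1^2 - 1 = -a^2 + a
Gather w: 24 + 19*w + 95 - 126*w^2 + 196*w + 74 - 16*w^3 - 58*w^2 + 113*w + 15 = -16*w^3 - 184*w^2 + 328*w + 208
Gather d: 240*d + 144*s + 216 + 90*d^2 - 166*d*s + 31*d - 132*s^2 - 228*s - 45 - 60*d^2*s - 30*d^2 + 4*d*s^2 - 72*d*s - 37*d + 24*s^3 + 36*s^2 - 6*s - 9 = d^2*(60 - 60*s) + d*(4*s^2 - 238*s + 234) + 24*s^3 - 96*s^2 - 90*s + 162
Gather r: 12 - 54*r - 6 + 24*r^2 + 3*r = 24*r^2 - 51*r + 6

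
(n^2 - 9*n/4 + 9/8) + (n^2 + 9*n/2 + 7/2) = 2*n^2 + 9*n/4 + 37/8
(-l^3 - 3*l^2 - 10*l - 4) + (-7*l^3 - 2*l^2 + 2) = -8*l^3 - 5*l^2 - 10*l - 2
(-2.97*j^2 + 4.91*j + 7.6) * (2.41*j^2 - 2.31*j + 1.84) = -7.1577*j^4 + 18.6938*j^3 + 1.5091*j^2 - 8.5216*j + 13.984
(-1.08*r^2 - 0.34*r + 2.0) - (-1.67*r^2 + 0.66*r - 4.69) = 0.59*r^2 - 1.0*r + 6.69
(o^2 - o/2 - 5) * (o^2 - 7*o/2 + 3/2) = o^4 - 4*o^3 - 7*o^2/4 + 67*o/4 - 15/2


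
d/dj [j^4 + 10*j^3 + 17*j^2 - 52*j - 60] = 4*j^3 + 30*j^2 + 34*j - 52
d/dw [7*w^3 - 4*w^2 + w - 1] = 21*w^2 - 8*w + 1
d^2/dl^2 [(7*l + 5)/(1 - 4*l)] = -216/(4*l - 1)^3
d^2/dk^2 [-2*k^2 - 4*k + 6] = -4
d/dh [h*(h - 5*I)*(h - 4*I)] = 3*h^2 - 18*I*h - 20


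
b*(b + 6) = b^2 + 6*b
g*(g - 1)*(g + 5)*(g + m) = g^4 + g^3*m + 4*g^3 + 4*g^2*m - 5*g^2 - 5*g*m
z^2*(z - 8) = z^3 - 8*z^2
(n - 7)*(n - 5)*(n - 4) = n^3 - 16*n^2 + 83*n - 140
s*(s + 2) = s^2 + 2*s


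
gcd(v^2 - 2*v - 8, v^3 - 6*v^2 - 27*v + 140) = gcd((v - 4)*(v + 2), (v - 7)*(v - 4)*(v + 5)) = v - 4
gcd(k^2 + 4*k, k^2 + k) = k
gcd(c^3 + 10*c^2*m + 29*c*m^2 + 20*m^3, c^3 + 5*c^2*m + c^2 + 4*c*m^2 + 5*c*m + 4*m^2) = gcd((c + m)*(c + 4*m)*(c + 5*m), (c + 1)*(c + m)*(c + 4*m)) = c^2 + 5*c*m + 4*m^2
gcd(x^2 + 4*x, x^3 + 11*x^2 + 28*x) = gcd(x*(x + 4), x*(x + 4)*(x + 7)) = x^2 + 4*x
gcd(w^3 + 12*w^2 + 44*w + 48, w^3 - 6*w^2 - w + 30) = w + 2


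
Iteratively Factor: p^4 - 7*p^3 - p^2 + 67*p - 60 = (p - 1)*(p^3 - 6*p^2 - 7*p + 60) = (p - 5)*(p - 1)*(p^2 - p - 12) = (p - 5)*(p - 1)*(p + 3)*(p - 4)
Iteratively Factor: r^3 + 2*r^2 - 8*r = (r - 2)*(r^2 + 4*r) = (r - 2)*(r + 4)*(r)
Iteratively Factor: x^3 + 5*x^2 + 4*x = (x + 1)*(x^2 + 4*x) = x*(x + 1)*(x + 4)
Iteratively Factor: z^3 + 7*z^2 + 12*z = (z)*(z^2 + 7*z + 12) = z*(z + 3)*(z + 4)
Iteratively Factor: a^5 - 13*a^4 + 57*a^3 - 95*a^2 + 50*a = (a - 5)*(a^4 - 8*a^3 + 17*a^2 - 10*a) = (a - 5)*(a - 1)*(a^3 - 7*a^2 + 10*a) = (a - 5)^2*(a - 1)*(a^2 - 2*a) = a*(a - 5)^2*(a - 1)*(a - 2)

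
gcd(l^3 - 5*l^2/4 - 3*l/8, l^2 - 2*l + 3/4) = l - 3/2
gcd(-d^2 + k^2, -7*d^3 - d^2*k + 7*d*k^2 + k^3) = d^2 - k^2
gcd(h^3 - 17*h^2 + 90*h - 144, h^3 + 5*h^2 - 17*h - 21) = h - 3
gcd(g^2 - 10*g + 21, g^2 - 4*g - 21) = g - 7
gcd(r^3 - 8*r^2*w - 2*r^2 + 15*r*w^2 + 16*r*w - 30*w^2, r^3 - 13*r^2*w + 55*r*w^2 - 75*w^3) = r^2 - 8*r*w + 15*w^2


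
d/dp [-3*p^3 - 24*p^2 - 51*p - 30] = -9*p^2 - 48*p - 51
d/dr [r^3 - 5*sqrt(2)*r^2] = r*(3*r - 10*sqrt(2))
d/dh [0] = 0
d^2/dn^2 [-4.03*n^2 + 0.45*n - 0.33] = -8.06000000000000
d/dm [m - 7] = 1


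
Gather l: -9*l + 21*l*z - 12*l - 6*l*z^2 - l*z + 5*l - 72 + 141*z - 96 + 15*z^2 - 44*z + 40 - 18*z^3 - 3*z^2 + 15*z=l*(-6*z^2 + 20*z - 16) - 18*z^3 + 12*z^2 + 112*z - 128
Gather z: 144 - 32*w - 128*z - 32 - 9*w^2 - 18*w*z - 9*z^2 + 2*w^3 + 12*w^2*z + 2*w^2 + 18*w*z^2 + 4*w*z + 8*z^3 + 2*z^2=2*w^3 - 7*w^2 - 32*w + 8*z^3 + z^2*(18*w - 7) + z*(12*w^2 - 14*w - 128) + 112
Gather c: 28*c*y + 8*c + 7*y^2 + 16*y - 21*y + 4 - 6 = c*(28*y + 8) + 7*y^2 - 5*y - 2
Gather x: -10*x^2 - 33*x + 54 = -10*x^2 - 33*x + 54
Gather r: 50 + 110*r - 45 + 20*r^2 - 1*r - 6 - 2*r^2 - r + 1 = 18*r^2 + 108*r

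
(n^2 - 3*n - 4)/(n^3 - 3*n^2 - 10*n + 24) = (n + 1)/(n^2 + n - 6)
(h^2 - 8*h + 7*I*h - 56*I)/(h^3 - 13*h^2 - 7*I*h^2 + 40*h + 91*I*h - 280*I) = (h + 7*I)/(h^2 - h*(5 + 7*I) + 35*I)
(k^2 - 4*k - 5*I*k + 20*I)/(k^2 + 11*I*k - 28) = (k^2 - 4*k - 5*I*k + 20*I)/(k^2 + 11*I*k - 28)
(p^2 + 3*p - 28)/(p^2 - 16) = (p + 7)/(p + 4)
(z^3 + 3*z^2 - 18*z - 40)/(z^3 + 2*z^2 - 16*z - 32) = (z + 5)/(z + 4)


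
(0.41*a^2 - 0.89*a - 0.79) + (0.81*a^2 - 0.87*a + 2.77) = 1.22*a^2 - 1.76*a + 1.98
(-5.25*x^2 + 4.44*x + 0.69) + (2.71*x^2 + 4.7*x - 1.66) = -2.54*x^2 + 9.14*x - 0.97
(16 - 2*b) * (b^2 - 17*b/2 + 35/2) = -2*b^3 + 33*b^2 - 171*b + 280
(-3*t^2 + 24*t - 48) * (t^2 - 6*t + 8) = -3*t^4 + 42*t^3 - 216*t^2 + 480*t - 384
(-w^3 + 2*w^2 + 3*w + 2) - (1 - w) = -w^3 + 2*w^2 + 4*w + 1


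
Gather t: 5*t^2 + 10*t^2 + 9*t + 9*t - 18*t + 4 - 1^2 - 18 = 15*t^2 - 15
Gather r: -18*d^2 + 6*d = -18*d^2 + 6*d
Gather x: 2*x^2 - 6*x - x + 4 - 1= 2*x^2 - 7*x + 3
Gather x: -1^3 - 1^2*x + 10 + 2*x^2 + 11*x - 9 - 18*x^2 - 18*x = -16*x^2 - 8*x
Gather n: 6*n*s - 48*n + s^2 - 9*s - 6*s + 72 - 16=n*(6*s - 48) + s^2 - 15*s + 56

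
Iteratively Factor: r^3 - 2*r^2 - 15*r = (r + 3)*(r^2 - 5*r) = r*(r + 3)*(r - 5)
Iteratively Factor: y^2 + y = (y + 1)*(y)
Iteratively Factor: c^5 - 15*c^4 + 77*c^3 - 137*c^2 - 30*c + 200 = (c - 5)*(c^4 - 10*c^3 + 27*c^2 - 2*c - 40) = (c - 5)*(c - 2)*(c^3 - 8*c^2 + 11*c + 20) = (c - 5)*(c - 4)*(c - 2)*(c^2 - 4*c - 5) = (c - 5)*(c - 4)*(c - 2)*(c + 1)*(c - 5)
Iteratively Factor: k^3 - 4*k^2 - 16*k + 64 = (k - 4)*(k^2 - 16) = (k - 4)*(k + 4)*(k - 4)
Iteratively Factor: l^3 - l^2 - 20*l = (l + 4)*(l^2 - 5*l) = (l - 5)*(l + 4)*(l)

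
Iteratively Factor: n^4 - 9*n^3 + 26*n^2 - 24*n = (n - 4)*(n^3 - 5*n^2 + 6*n) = n*(n - 4)*(n^2 - 5*n + 6) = n*(n - 4)*(n - 3)*(n - 2)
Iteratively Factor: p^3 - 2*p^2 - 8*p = (p + 2)*(p^2 - 4*p) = p*(p + 2)*(p - 4)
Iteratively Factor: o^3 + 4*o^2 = (o)*(o^2 + 4*o) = o*(o + 4)*(o)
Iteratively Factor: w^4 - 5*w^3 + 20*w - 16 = (w - 4)*(w^3 - w^2 - 4*w + 4) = (w - 4)*(w - 2)*(w^2 + w - 2) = (w - 4)*(w - 2)*(w + 2)*(w - 1)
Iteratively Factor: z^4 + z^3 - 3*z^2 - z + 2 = (z - 1)*(z^3 + 2*z^2 - z - 2) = (z - 1)^2*(z^2 + 3*z + 2) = (z - 1)^2*(z + 2)*(z + 1)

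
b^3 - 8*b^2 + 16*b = b*(b - 4)^2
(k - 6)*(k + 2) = k^2 - 4*k - 12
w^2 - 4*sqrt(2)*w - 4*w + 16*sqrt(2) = (w - 4)*(w - 4*sqrt(2))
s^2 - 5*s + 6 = (s - 3)*(s - 2)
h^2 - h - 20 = (h - 5)*(h + 4)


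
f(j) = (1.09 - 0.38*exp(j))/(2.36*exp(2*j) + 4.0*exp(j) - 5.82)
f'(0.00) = -21.94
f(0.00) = 1.31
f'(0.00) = -21.94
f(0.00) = 1.31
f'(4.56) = 0.00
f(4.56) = -0.00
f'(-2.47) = -0.01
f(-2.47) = -0.19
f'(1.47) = -0.01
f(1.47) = -0.01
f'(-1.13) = -0.07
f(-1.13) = -0.23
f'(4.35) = 0.00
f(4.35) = -0.00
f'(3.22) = 0.00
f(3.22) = -0.01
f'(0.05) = -7.00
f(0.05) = 0.70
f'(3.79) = 0.00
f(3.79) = -0.00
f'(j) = (1.09 - 0.38*exp(j))*(-4.72*exp(2*j) - 4.0*exp(j))/(2.36*exp(2*j) + 4.0*exp(j) - 5.82)^2 - 0.38*exp(j)/(2.36*exp(2*j) + 4.0*exp(j) - 5.82)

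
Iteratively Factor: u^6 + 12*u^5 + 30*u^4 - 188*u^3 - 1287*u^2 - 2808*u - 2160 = (u - 5)*(u^5 + 17*u^4 + 115*u^3 + 387*u^2 + 648*u + 432) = (u - 5)*(u + 3)*(u^4 + 14*u^3 + 73*u^2 + 168*u + 144) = (u - 5)*(u + 3)^2*(u^3 + 11*u^2 + 40*u + 48) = (u - 5)*(u + 3)^2*(u + 4)*(u^2 + 7*u + 12) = (u - 5)*(u + 3)^2*(u + 4)^2*(u + 3)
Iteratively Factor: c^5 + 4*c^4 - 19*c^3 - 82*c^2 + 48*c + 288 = (c + 3)*(c^4 + c^3 - 22*c^2 - 16*c + 96) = (c + 3)^2*(c^3 - 2*c^2 - 16*c + 32) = (c - 2)*(c + 3)^2*(c^2 - 16) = (c - 4)*(c - 2)*(c + 3)^2*(c + 4)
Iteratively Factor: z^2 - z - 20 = (z + 4)*(z - 5)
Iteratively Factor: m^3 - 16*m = (m - 4)*(m^2 + 4*m) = (m - 4)*(m + 4)*(m)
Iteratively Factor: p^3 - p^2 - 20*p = (p)*(p^2 - p - 20) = p*(p + 4)*(p - 5)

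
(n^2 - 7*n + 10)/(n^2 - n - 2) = (n - 5)/(n + 1)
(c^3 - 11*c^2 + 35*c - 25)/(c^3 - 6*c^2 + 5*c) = (c - 5)/c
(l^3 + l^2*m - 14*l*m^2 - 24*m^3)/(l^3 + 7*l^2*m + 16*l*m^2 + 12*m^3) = (l - 4*m)/(l + 2*m)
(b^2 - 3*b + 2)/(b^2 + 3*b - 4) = (b - 2)/(b + 4)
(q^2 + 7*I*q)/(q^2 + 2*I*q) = (q + 7*I)/(q + 2*I)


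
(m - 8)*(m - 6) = m^2 - 14*m + 48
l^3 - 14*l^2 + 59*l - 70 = (l - 7)*(l - 5)*(l - 2)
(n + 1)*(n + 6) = n^2 + 7*n + 6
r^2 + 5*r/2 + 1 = (r + 1/2)*(r + 2)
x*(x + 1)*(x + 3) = x^3 + 4*x^2 + 3*x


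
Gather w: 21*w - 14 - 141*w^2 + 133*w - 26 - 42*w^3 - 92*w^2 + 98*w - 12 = -42*w^3 - 233*w^2 + 252*w - 52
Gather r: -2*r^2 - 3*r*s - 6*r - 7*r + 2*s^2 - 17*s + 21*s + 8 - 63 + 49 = -2*r^2 + r*(-3*s - 13) + 2*s^2 + 4*s - 6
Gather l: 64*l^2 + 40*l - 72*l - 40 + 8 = 64*l^2 - 32*l - 32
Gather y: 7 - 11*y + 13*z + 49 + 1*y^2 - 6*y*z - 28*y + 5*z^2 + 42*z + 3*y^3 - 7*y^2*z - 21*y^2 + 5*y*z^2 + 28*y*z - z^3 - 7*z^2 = 3*y^3 + y^2*(-7*z - 20) + y*(5*z^2 + 22*z - 39) - z^3 - 2*z^2 + 55*z + 56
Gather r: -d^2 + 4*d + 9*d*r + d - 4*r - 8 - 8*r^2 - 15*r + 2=-d^2 + 5*d - 8*r^2 + r*(9*d - 19) - 6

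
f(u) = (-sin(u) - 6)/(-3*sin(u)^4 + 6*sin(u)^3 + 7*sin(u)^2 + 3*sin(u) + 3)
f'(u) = (-sin(u) - 6)*(12*sin(u)^3*cos(u) - 18*sin(u)^2*cos(u) - 14*sin(u)*cos(u) - 3*cos(u))/(-3*sin(u)^4 + 6*sin(u)^3 + 7*sin(u)^2 + 3*sin(u) + 3)^2 - cos(u)/(-3*sin(u)^4 + 6*sin(u)^3 + 7*sin(u)^2 + 3*sin(u) + 3) = (-9*sin(u)^4 - 60*sin(u)^3 + 115*sin(u)^2 + 84*sin(u) + 15)*cos(u)/(-3*sin(u)^4 + 6*sin(u)^3 + 7*sin(u)^2 + 3*sin(u) + 3)^2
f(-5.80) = -1.02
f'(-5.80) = 1.58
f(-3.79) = -0.80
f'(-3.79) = -1.08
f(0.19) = -1.61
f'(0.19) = 2.29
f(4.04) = -5.55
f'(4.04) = -31.70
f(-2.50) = -2.65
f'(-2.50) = -3.39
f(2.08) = -0.52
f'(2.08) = -0.37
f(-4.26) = -0.50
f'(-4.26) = -0.31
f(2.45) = -0.75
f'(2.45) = -0.97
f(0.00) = -2.00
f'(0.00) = 1.67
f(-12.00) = -0.90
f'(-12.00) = 1.32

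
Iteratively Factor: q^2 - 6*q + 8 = (q - 2)*(q - 4)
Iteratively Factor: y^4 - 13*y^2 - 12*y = (y - 4)*(y^3 + 4*y^2 + 3*y) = y*(y - 4)*(y^2 + 4*y + 3) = y*(y - 4)*(y + 3)*(y + 1)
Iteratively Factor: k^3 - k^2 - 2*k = (k + 1)*(k^2 - 2*k) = k*(k + 1)*(k - 2)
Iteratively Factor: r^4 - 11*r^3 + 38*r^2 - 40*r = (r - 4)*(r^3 - 7*r^2 + 10*r) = (r - 5)*(r - 4)*(r^2 - 2*r) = (r - 5)*(r - 4)*(r - 2)*(r)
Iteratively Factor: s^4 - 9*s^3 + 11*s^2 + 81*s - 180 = (s - 5)*(s^3 - 4*s^2 - 9*s + 36) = (s - 5)*(s + 3)*(s^2 - 7*s + 12) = (s - 5)*(s - 4)*(s + 3)*(s - 3)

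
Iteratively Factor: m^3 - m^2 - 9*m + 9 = (m + 3)*(m^2 - 4*m + 3) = (m - 3)*(m + 3)*(m - 1)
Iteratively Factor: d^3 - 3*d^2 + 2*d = (d - 2)*(d^2 - d) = (d - 2)*(d - 1)*(d)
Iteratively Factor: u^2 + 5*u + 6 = (u + 2)*(u + 3)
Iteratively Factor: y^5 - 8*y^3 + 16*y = (y + 2)*(y^4 - 2*y^3 - 4*y^2 + 8*y) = (y - 2)*(y + 2)*(y^3 - 4*y) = (y - 2)*(y + 2)^2*(y^2 - 2*y) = y*(y - 2)*(y + 2)^2*(y - 2)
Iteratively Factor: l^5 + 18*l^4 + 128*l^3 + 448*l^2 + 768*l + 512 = (l + 4)*(l^4 + 14*l^3 + 72*l^2 + 160*l + 128) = (l + 2)*(l + 4)*(l^3 + 12*l^2 + 48*l + 64) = (l + 2)*(l + 4)^2*(l^2 + 8*l + 16) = (l + 2)*(l + 4)^3*(l + 4)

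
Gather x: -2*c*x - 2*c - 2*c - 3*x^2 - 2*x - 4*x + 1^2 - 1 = -4*c - 3*x^2 + x*(-2*c - 6)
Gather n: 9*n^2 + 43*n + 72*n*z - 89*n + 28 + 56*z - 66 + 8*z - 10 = 9*n^2 + n*(72*z - 46) + 64*z - 48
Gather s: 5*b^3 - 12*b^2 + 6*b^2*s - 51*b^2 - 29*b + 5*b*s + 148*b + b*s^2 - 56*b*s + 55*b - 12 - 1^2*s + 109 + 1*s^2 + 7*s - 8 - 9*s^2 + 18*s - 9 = 5*b^3 - 63*b^2 + 174*b + s^2*(b - 8) + s*(6*b^2 - 51*b + 24) + 80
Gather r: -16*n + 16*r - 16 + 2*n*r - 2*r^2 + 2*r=-16*n - 2*r^2 + r*(2*n + 18) - 16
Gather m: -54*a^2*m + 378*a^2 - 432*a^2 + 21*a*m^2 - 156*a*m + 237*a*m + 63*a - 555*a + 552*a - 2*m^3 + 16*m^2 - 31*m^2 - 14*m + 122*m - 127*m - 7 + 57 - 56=-54*a^2 + 60*a - 2*m^3 + m^2*(21*a - 15) + m*(-54*a^2 + 81*a - 19) - 6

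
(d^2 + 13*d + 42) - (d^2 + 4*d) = 9*d + 42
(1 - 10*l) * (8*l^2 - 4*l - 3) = -80*l^3 + 48*l^2 + 26*l - 3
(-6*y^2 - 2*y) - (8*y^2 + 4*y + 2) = -14*y^2 - 6*y - 2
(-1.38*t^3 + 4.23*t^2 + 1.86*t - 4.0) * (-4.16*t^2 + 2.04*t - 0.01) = 5.7408*t^5 - 20.412*t^4 + 0.9054*t^3 + 20.3921*t^2 - 8.1786*t + 0.04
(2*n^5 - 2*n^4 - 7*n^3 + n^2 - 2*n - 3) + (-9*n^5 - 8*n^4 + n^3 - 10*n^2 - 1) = -7*n^5 - 10*n^4 - 6*n^3 - 9*n^2 - 2*n - 4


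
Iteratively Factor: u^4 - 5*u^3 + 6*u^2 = (u)*(u^3 - 5*u^2 + 6*u) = u^2*(u^2 - 5*u + 6) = u^2*(u - 2)*(u - 3)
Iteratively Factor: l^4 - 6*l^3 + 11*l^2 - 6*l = (l - 1)*(l^3 - 5*l^2 + 6*l) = l*(l - 1)*(l^2 - 5*l + 6) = l*(l - 3)*(l - 1)*(l - 2)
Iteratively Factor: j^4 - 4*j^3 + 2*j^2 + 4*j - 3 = (j - 1)*(j^3 - 3*j^2 - j + 3) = (j - 1)^2*(j^2 - 2*j - 3) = (j - 3)*(j - 1)^2*(j + 1)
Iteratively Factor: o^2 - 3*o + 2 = (o - 1)*(o - 2)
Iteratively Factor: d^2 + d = (d)*(d + 1)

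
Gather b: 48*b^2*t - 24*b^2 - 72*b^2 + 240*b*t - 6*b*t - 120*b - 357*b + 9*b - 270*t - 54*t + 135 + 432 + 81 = b^2*(48*t - 96) + b*(234*t - 468) - 324*t + 648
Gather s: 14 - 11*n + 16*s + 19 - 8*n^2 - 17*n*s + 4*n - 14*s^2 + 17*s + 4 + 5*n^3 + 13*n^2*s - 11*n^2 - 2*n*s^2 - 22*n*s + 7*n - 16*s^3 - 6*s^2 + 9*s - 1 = 5*n^3 - 19*n^2 - 16*s^3 + s^2*(-2*n - 20) + s*(13*n^2 - 39*n + 42) + 36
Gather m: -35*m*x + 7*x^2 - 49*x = -35*m*x + 7*x^2 - 49*x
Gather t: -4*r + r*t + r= r*t - 3*r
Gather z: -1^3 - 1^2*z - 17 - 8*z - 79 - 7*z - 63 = -16*z - 160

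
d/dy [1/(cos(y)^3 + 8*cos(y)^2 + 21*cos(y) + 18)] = (3*cos(y) + 7)*sin(y)/((cos(y) + 2)^2*(cos(y) + 3)^3)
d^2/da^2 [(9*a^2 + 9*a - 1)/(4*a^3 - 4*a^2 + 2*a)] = (36*a^6 + 108*a^5 - 186*a^4 + 68*a^3 - 18*a^2 + 6*a - 1)/(a^3*(8*a^6 - 24*a^5 + 36*a^4 - 32*a^3 + 18*a^2 - 6*a + 1))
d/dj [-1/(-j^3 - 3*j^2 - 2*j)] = (-3*j^2 - 6*j - 2)/(j^2*(j^2 + 3*j + 2)^2)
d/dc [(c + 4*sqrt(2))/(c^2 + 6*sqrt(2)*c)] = (-c^2 - 8*sqrt(2)*c - 48)/(c^2*(c^2 + 12*sqrt(2)*c + 72))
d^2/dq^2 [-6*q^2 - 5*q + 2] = -12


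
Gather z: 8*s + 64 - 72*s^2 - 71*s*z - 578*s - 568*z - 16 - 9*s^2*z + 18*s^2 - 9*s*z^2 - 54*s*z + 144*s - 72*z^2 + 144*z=-54*s^2 - 426*s + z^2*(-9*s - 72) + z*(-9*s^2 - 125*s - 424) + 48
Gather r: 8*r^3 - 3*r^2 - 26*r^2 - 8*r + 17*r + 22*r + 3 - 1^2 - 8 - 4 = 8*r^3 - 29*r^2 + 31*r - 10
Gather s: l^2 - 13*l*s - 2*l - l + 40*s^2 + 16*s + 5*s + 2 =l^2 - 3*l + 40*s^2 + s*(21 - 13*l) + 2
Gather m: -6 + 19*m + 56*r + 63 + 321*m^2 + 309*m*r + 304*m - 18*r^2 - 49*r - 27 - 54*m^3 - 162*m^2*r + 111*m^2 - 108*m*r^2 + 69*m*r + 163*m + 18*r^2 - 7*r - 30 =-54*m^3 + m^2*(432 - 162*r) + m*(-108*r^2 + 378*r + 486)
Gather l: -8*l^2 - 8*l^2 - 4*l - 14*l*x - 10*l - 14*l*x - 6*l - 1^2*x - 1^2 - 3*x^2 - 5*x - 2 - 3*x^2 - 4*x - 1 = -16*l^2 + l*(-28*x - 20) - 6*x^2 - 10*x - 4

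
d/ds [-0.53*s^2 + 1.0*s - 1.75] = 1.0 - 1.06*s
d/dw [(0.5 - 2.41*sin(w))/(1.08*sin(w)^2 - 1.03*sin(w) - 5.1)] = (2.6028*sin(w)^2 - 1.08*sin(w) + 12.806)*cos(w)/(1.1664*sin(w)^4 - 2.2248*sin(w)^3 - 9.9551*sin(w)^2 + 10.506*sin(w) + 26.01)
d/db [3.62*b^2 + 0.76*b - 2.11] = 7.24*b + 0.76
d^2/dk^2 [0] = 0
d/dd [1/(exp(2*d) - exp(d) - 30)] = (1 - 2*exp(d))*exp(d)/(-exp(2*d) + exp(d) + 30)^2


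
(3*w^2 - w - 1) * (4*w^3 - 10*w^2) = 12*w^5 - 34*w^4 + 6*w^3 + 10*w^2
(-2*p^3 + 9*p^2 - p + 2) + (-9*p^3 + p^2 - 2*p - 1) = -11*p^3 + 10*p^2 - 3*p + 1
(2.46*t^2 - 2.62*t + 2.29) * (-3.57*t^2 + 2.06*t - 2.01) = -8.7822*t^4 + 14.421*t^3 - 18.5171*t^2 + 9.9836*t - 4.6029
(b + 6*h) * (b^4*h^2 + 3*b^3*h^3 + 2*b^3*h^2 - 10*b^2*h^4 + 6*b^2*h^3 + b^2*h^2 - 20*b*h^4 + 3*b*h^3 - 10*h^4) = b^5*h^2 + 9*b^4*h^3 + 2*b^4*h^2 + 8*b^3*h^4 + 18*b^3*h^3 + b^3*h^2 - 60*b^2*h^5 + 16*b^2*h^4 + 9*b^2*h^3 - 120*b*h^5 + 8*b*h^4 - 60*h^5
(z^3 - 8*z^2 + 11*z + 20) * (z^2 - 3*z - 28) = z^5 - 11*z^4 + 7*z^3 + 211*z^2 - 368*z - 560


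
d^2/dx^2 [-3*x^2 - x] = -6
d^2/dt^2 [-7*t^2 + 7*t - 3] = -14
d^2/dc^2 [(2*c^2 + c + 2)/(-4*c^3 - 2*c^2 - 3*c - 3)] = 2*(-32*c^6 - 48*c^5 - 144*c^4 + 60*c^3 + 12*c^2 + 54*c - 15)/(64*c^9 + 96*c^8 + 192*c^7 + 296*c^6 + 288*c^5 + 306*c^4 + 243*c^3 + 135*c^2 + 81*c + 27)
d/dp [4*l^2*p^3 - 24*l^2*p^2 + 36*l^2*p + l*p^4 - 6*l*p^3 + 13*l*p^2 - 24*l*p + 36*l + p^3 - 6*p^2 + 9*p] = 12*l^2*p^2 - 48*l^2*p + 36*l^2 + 4*l*p^3 - 18*l*p^2 + 26*l*p - 24*l + 3*p^2 - 12*p + 9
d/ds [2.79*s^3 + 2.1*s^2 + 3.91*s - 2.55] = 8.37*s^2 + 4.2*s + 3.91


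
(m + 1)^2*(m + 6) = m^3 + 8*m^2 + 13*m + 6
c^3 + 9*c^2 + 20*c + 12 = (c + 1)*(c + 2)*(c + 6)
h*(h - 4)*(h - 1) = h^3 - 5*h^2 + 4*h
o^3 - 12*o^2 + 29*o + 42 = (o - 7)*(o - 6)*(o + 1)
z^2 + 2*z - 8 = (z - 2)*(z + 4)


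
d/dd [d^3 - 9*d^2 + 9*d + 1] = 3*d^2 - 18*d + 9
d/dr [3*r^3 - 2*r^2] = r*(9*r - 4)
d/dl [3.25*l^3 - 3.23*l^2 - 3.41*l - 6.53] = 9.75*l^2 - 6.46*l - 3.41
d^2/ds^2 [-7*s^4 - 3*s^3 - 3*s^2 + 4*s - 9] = -84*s^2 - 18*s - 6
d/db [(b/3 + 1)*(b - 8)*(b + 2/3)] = b^2 - 26*b/9 - 82/9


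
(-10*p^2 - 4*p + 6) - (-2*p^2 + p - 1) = -8*p^2 - 5*p + 7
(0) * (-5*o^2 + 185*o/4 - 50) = 0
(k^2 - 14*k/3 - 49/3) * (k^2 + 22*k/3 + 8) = k^4 + 8*k^3/3 - 383*k^2/9 - 1414*k/9 - 392/3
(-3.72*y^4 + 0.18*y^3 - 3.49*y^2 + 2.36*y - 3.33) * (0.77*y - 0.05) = -2.8644*y^5 + 0.3246*y^4 - 2.6963*y^3 + 1.9917*y^2 - 2.6821*y + 0.1665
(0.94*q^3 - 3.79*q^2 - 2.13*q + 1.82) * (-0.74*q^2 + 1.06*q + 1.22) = -0.6956*q^5 + 3.801*q^4 - 1.2944*q^3 - 8.2284*q^2 - 0.6694*q + 2.2204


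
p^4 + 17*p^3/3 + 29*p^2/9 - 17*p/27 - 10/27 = (p - 1/3)*(p + 1/3)*(p + 2/3)*(p + 5)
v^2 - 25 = (v - 5)*(v + 5)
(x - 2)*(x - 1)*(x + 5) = x^3 + 2*x^2 - 13*x + 10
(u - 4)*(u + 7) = u^2 + 3*u - 28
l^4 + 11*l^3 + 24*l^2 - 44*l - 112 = (l - 2)*(l + 2)*(l + 4)*(l + 7)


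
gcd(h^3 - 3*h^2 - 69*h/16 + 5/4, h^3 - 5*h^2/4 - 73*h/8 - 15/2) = h^2 - 11*h/4 - 5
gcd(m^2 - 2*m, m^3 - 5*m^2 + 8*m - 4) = m - 2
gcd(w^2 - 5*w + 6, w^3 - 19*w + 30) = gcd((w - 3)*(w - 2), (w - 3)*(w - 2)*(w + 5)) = w^2 - 5*w + 6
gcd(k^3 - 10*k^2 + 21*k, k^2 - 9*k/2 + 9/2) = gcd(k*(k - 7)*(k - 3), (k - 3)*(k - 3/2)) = k - 3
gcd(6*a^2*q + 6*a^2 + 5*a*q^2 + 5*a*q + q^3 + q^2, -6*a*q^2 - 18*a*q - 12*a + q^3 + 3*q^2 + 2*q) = q + 1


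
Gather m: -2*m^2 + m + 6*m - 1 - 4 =-2*m^2 + 7*m - 5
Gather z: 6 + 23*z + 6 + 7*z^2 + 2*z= 7*z^2 + 25*z + 12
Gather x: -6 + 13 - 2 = 5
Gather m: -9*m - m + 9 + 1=10 - 10*m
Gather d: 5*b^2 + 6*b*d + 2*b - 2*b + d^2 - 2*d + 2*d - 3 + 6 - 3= 5*b^2 + 6*b*d + d^2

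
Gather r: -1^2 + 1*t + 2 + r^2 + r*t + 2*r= r^2 + r*(t + 2) + t + 1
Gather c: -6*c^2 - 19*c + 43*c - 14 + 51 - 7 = -6*c^2 + 24*c + 30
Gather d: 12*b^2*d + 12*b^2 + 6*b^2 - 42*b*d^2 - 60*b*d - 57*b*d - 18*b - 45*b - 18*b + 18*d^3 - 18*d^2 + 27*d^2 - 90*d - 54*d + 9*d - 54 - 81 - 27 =18*b^2 - 81*b + 18*d^3 + d^2*(9 - 42*b) + d*(12*b^2 - 117*b - 135) - 162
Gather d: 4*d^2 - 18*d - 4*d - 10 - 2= 4*d^2 - 22*d - 12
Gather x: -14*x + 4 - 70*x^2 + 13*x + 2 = -70*x^2 - x + 6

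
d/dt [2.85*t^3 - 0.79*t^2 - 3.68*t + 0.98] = 8.55*t^2 - 1.58*t - 3.68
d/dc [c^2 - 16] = 2*c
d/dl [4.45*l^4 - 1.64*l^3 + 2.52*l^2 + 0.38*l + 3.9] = 17.8*l^3 - 4.92*l^2 + 5.04*l + 0.38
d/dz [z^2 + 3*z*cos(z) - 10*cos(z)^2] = -3*z*sin(z) + 2*z + 10*sin(2*z) + 3*cos(z)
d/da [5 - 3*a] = -3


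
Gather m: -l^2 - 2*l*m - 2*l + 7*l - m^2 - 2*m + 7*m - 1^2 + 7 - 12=-l^2 + 5*l - m^2 + m*(5 - 2*l) - 6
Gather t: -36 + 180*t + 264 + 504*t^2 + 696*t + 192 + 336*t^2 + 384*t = 840*t^2 + 1260*t + 420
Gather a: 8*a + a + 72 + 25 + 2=9*a + 99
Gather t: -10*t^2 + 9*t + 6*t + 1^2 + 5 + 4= -10*t^2 + 15*t + 10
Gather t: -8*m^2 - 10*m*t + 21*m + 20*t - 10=-8*m^2 + 21*m + t*(20 - 10*m) - 10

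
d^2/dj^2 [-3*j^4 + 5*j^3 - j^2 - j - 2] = -36*j^2 + 30*j - 2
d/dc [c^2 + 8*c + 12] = 2*c + 8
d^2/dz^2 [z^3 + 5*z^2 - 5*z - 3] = 6*z + 10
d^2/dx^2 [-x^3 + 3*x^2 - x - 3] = 6 - 6*x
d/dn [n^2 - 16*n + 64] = 2*n - 16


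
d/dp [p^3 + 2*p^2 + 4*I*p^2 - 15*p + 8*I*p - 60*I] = 3*p^2 + p*(4 + 8*I) - 15 + 8*I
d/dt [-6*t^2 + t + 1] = 1 - 12*t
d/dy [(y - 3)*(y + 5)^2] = (y + 5)*(3*y - 1)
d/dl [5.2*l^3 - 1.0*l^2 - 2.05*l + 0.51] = 15.6*l^2 - 2.0*l - 2.05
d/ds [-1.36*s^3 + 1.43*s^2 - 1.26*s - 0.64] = -4.08*s^2 + 2.86*s - 1.26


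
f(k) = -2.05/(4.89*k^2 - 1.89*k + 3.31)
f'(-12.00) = -0.00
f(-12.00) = -0.00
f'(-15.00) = -0.00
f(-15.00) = -0.00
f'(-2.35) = -0.04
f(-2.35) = -0.06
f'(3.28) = 0.03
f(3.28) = -0.04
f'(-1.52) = -0.11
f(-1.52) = -0.12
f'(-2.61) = -0.03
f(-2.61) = -0.05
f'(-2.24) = -0.05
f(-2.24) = -0.06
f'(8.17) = 0.00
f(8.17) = -0.01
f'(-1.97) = -0.06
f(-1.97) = -0.08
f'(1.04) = 0.39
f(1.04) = -0.31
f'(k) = -2.05*(1.89 - 9.78*k)/(4.89*k^2 - 1.89*k + 3.31)^2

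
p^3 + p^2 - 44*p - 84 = (p - 7)*(p + 2)*(p + 6)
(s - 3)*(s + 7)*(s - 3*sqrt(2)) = s^3 - 3*sqrt(2)*s^2 + 4*s^2 - 21*s - 12*sqrt(2)*s + 63*sqrt(2)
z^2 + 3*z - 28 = (z - 4)*(z + 7)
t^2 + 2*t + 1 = (t + 1)^2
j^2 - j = j*(j - 1)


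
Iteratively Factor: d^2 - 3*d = (d - 3)*(d)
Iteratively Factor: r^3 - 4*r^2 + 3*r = (r)*(r^2 - 4*r + 3) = r*(r - 1)*(r - 3)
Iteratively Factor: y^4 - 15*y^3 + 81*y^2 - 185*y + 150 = (y - 5)*(y^3 - 10*y^2 + 31*y - 30) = (y - 5)*(y - 2)*(y^2 - 8*y + 15) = (y - 5)*(y - 3)*(y - 2)*(y - 5)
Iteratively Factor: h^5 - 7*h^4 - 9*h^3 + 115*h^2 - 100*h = (h)*(h^4 - 7*h^3 - 9*h^2 + 115*h - 100) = h*(h - 1)*(h^3 - 6*h^2 - 15*h + 100) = h*(h - 5)*(h - 1)*(h^2 - h - 20) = h*(h - 5)*(h - 1)*(h + 4)*(h - 5)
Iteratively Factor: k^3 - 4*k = (k)*(k^2 - 4) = k*(k - 2)*(k + 2)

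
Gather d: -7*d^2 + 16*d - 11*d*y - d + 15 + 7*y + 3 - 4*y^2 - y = -7*d^2 + d*(15 - 11*y) - 4*y^2 + 6*y + 18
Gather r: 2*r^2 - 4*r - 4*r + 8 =2*r^2 - 8*r + 8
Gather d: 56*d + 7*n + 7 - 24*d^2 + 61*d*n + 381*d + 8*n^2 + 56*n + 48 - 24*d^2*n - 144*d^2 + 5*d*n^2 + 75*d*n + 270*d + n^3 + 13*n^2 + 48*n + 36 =d^2*(-24*n - 168) + d*(5*n^2 + 136*n + 707) + n^3 + 21*n^2 + 111*n + 91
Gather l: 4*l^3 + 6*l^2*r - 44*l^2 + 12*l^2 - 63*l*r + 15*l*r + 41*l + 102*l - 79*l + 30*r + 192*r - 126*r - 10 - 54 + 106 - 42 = 4*l^3 + l^2*(6*r - 32) + l*(64 - 48*r) + 96*r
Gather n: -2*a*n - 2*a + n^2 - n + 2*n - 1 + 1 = -2*a + n^2 + n*(1 - 2*a)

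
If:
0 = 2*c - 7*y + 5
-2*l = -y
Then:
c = 7*y/2 - 5/2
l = y/2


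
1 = 1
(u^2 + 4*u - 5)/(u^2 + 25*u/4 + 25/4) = 4*(u - 1)/(4*u + 5)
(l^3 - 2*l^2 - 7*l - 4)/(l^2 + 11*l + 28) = (l^3 - 2*l^2 - 7*l - 4)/(l^2 + 11*l + 28)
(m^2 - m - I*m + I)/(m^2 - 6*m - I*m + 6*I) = (m - 1)/(m - 6)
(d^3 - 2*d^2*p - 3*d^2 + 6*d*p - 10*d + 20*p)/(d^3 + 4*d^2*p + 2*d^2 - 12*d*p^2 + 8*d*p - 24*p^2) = (d - 5)/(d + 6*p)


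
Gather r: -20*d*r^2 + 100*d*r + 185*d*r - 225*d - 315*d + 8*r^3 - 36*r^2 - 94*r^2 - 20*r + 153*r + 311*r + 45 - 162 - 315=-540*d + 8*r^3 + r^2*(-20*d - 130) + r*(285*d + 444) - 432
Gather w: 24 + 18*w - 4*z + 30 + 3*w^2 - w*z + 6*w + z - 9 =3*w^2 + w*(24 - z) - 3*z + 45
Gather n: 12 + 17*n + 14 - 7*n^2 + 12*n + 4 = -7*n^2 + 29*n + 30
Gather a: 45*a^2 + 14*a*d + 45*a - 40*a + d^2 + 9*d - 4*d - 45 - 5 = 45*a^2 + a*(14*d + 5) + d^2 + 5*d - 50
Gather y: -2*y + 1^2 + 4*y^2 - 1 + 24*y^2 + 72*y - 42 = 28*y^2 + 70*y - 42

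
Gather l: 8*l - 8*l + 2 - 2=0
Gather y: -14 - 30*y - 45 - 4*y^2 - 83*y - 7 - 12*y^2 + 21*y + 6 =-16*y^2 - 92*y - 60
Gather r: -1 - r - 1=-r - 2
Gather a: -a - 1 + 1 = -a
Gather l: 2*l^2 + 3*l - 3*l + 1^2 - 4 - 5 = 2*l^2 - 8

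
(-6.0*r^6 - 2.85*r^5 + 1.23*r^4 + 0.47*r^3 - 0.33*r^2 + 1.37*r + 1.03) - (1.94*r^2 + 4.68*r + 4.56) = -6.0*r^6 - 2.85*r^5 + 1.23*r^4 + 0.47*r^3 - 2.27*r^2 - 3.31*r - 3.53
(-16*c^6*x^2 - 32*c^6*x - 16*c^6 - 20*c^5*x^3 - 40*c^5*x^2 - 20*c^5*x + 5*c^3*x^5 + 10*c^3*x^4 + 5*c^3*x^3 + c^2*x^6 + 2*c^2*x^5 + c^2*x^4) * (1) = -16*c^6*x^2 - 32*c^6*x - 16*c^6 - 20*c^5*x^3 - 40*c^5*x^2 - 20*c^5*x + 5*c^3*x^5 + 10*c^3*x^4 + 5*c^3*x^3 + c^2*x^6 + 2*c^2*x^5 + c^2*x^4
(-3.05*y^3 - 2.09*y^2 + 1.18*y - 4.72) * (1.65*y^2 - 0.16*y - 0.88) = -5.0325*y^5 - 2.9605*y^4 + 4.9654*y^3 - 6.1376*y^2 - 0.2832*y + 4.1536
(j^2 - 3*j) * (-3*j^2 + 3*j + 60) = -3*j^4 + 12*j^3 + 51*j^2 - 180*j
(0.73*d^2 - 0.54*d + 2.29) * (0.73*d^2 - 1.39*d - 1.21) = 0.5329*d^4 - 1.4089*d^3 + 1.539*d^2 - 2.5297*d - 2.7709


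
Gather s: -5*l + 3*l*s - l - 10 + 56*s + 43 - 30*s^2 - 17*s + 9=-6*l - 30*s^2 + s*(3*l + 39) + 42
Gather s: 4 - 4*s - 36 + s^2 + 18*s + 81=s^2 + 14*s + 49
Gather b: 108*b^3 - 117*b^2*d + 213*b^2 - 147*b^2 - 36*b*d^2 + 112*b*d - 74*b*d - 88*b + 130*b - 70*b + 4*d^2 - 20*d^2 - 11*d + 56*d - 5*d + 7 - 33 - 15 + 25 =108*b^3 + b^2*(66 - 117*d) + b*(-36*d^2 + 38*d - 28) - 16*d^2 + 40*d - 16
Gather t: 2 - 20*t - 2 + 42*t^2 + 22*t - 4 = 42*t^2 + 2*t - 4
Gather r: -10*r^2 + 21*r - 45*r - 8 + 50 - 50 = -10*r^2 - 24*r - 8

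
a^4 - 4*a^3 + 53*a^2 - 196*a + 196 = (a - 2)^2*(a - 7*I)*(a + 7*I)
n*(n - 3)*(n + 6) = n^3 + 3*n^2 - 18*n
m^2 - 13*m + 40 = (m - 8)*(m - 5)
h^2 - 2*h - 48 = (h - 8)*(h + 6)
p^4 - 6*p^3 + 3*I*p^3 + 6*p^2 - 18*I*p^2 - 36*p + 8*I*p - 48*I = (p - 6)*(p - 2*I)*(p + I)*(p + 4*I)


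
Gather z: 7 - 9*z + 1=8 - 9*z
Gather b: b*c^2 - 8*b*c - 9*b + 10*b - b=b*(c^2 - 8*c)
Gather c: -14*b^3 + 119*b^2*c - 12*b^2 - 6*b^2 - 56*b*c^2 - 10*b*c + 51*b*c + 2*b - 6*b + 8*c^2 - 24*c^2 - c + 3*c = -14*b^3 - 18*b^2 - 4*b + c^2*(-56*b - 16) + c*(119*b^2 + 41*b + 2)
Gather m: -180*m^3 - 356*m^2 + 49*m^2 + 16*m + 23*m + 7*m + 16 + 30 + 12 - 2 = -180*m^3 - 307*m^2 + 46*m + 56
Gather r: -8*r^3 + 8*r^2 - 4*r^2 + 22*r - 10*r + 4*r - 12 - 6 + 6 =-8*r^3 + 4*r^2 + 16*r - 12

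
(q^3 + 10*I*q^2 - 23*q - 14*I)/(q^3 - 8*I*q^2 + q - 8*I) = (q^2 + 9*I*q - 14)/(q^2 - 9*I*q - 8)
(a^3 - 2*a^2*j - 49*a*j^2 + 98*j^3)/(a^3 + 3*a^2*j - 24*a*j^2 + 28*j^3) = (a - 7*j)/(a - 2*j)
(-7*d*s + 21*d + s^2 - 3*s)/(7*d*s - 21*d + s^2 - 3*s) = (-7*d + s)/(7*d + s)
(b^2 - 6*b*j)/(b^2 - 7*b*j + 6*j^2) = b/(b - j)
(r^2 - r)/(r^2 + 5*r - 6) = r/(r + 6)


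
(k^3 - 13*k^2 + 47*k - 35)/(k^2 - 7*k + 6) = (k^2 - 12*k + 35)/(k - 6)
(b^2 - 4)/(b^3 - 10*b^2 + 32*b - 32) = (b + 2)/(b^2 - 8*b + 16)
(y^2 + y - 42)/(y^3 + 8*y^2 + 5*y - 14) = (y - 6)/(y^2 + y - 2)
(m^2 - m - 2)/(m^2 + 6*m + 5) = (m - 2)/(m + 5)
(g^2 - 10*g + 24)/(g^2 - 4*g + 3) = (g^2 - 10*g + 24)/(g^2 - 4*g + 3)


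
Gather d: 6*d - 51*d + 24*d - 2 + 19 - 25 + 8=-21*d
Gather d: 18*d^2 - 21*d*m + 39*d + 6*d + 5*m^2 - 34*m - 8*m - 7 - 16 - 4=18*d^2 + d*(45 - 21*m) + 5*m^2 - 42*m - 27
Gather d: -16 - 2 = -18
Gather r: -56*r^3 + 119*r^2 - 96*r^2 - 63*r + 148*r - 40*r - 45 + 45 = -56*r^3 + 23*r^2 + 45*r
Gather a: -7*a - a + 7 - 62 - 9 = -8*a - 64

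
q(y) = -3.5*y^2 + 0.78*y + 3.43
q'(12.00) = -83.22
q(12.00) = -491.21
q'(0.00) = 0.78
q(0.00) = 3.43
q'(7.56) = -52.14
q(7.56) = -190.71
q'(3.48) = -23.58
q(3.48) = -36.24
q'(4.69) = -32.05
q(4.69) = -69.90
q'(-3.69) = 26.61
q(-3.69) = -47.10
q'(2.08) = -13.78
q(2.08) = -10.09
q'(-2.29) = 16.81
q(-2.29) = -16.71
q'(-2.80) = 20.38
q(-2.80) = -26.19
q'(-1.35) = 10.23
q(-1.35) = -4.00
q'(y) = 0.78 - 7.0*y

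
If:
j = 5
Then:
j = 5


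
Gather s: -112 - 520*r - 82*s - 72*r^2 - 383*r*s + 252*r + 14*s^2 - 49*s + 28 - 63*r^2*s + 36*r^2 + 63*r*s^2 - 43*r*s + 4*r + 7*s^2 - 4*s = -36*r^2 - 264*r + s^2*(63*r + 21) + s*(-63*r^2 - 426*r - 135) - 84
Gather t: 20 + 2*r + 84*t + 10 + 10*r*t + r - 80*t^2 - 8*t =3*r - 80*t^2 + t*(10*r + 76) + 30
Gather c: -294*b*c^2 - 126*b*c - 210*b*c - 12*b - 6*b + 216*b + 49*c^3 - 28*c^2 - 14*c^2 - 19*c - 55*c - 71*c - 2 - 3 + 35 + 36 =198*b + 49*c^3 + c^2*(-294*b - 42) + c*(-336*b - 145) + 66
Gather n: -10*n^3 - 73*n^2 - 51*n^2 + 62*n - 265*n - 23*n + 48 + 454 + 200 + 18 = -10*n^3 - 124*n^2 - 226*n + 720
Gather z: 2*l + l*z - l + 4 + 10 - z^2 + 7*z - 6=l - z^2 + z*(l + 7) + 8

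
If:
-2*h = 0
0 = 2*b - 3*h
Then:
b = 0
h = 0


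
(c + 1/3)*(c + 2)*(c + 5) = c^3 + 22*c^2/3 + 37*c/3 + 10/3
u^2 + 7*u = u*(u + 7)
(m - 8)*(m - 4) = m^2 - 12*m + 32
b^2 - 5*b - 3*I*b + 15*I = (b - 5)*(b - 3*I)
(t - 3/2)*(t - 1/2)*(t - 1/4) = t^3 - 9*t^2/4 + 5*t/4 - 3/16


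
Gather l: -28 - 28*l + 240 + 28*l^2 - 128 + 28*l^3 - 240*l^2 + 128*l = 28*l^3 - 212*l^2 + 100*l + 84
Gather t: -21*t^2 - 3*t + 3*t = -21*t^2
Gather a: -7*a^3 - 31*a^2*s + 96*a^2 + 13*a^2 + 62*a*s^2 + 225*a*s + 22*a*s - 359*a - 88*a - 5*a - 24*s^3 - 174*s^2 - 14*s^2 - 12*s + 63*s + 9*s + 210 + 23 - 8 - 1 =-7*a^3 + a^2*(109 - 31*s) + a*(62*s^2 + 247*s - 452) - 24*s^3 - 188*s^2 + 60*s + 224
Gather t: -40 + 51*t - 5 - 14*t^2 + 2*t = -14*t^2 + 53*t - 45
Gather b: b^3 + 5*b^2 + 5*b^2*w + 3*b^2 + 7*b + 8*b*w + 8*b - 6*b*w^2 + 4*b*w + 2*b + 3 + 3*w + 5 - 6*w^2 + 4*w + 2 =b^3 + b^2*(5*w + 8) + b*(-6*w^2 + 12*w + 17) - 6*w^2 + 7*w + 10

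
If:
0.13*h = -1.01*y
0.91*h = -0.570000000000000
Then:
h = -0.63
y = 0.08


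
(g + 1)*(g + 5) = g^2 + 6*g + 5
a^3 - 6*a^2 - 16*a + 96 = (a - 6)*(a - 4)*(a + 4)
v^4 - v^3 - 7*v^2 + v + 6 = (v - 3)*(v - 1)*(v + 1)*(v + 2)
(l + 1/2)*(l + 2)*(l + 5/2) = l^3 + 5*l^2 + 29*l/4 + 5/2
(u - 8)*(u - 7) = u^2 - 15*u + 56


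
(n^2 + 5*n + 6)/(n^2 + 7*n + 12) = (n + 2)/(n + 4)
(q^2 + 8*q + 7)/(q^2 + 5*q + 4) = (q + 7)/(q + 4)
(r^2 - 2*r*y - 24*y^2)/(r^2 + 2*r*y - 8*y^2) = (-r + 6*y)/(-r + 2*y)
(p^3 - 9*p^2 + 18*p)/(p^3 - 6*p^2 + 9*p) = (p - 6)/(p - 3)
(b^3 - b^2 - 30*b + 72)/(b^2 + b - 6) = (b^3 - b^2 - 30*b + 72)/(b^2 + b - 6)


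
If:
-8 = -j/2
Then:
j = 16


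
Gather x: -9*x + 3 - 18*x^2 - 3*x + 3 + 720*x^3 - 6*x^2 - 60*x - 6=720*x^3 - 24*x^2 - 72*x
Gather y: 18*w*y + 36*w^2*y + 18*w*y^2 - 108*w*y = 18*w*y^2 + y*(36*w^2 - 90*w)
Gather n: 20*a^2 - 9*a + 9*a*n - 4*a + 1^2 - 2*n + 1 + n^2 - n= 20*a^2 - 13*a + n^2 + n*(9*a - 3) + 2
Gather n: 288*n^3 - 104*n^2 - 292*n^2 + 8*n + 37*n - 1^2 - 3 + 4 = 288*n^3 - 396*n^2 + 45*n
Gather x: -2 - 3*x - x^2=-x^2 - 3*x - 2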